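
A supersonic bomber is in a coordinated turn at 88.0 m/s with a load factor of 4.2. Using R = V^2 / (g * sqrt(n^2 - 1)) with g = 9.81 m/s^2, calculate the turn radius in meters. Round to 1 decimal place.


Step 1: V^2 = 88.0^2 = 7744.0
Step 2: n^2 - 1 = 4.2^2 - 1 = 16.64
Step 3: sqrt(16.64) = 4.079216
Step 4: R = 7744.0 / (9.81 * 4.079216) = 193.5 m

193.5


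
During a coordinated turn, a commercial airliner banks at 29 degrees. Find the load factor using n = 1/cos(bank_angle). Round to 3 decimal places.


Step 1: Convert 29 degrees to radians = 0.506145
Step 2: cos(29 deg) = 0.87462
Step 3: n = 1 / 0.87462 = 1.143

1.143


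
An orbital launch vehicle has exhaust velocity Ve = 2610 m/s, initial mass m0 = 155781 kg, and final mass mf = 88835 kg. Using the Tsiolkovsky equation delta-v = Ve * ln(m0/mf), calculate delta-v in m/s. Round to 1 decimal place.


Step 1: Mass ratio m0/mf = 155781 / 88835 = 1.753599
Step 2: ln(1.753599) = 0.56167
Step 3: delta-v = 2610 * 0.56167 = 1466.0 m/s

1466.0


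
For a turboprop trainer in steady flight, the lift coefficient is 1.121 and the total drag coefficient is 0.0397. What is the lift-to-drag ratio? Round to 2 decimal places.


Step 1: L/D = CL / CD = 1.121 / 0.0397
Step 2: L/D = 28.24

28.24


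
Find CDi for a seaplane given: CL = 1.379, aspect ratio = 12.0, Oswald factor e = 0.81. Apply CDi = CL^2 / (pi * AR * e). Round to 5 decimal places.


Step 1: CL^2 = 1.379^2 = 1.901641
Step 2: pi * AR * e = 3.14159 * 12.0 * 0.81 = 30.536281
Step 3: CDi = 1.901641 / 30.536281 = 0.06227

0.06227


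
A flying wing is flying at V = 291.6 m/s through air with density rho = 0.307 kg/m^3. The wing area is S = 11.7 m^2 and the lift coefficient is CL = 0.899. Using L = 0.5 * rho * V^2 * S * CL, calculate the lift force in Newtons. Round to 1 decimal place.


Step 1: Calculate dynamic pressure q = 0.5 * 0.307 * 291.6^2 = 0.5 * 0.307 * 85030.56 = 13052.191 Pa
Step 2: Multiply by wing area and lift coefficient: L = 13052.191 * 11.7 * 0.899
Step 3: L = 152710.6342 * 0.899 = 137286.9 N

137286.9


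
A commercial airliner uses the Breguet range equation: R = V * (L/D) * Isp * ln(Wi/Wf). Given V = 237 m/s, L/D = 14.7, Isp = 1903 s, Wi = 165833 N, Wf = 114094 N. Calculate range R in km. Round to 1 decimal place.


Step 1: Coefficient = V * (L/D) * Isp = 237 * 14.7 * 1903 = 6629861.7 m
Step 2: Wi/Wf = 165833 / 114094 = 1.453477
Step 3: ln(1.453477) = 0.373959
Step 4: R = 6629861.7 * 0.373959 = 2479293.7 m = 2479.3 km

2479.3


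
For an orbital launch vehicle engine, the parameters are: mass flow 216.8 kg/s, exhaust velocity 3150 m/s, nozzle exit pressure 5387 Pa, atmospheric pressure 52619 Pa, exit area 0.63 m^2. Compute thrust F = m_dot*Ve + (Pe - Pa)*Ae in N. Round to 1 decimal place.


Step 1: Momentum thrust = m_dot * Ve = 216.8 * 3150 = 682920.0 N
Step 2: Pressure thrust = (Pe - Pa) * Ae = (5387 - 52619) * 0.63 = -29756.16 N
Step 3: Total thrust F = 682920.0 + -29756.16 = 653163.8 N

653163.8


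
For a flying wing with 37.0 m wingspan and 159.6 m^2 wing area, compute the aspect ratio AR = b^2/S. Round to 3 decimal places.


Step 1: b^2 = 37.0^2 = 1369.0
Step 2: AR = 1369.0 / 159.6 = 8.578

8.578


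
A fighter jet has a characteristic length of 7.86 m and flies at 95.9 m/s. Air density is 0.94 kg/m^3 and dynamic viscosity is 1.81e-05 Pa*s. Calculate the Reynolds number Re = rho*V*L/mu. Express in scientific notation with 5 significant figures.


Step 1: Numerator = rho * V * L = 0.94 * 95.9 * 7.86 = 708.54756
Step 2: Re = 708.54756 / 1.81e-05
Step 3: Re = 3.9146e+07

3.9146e+07


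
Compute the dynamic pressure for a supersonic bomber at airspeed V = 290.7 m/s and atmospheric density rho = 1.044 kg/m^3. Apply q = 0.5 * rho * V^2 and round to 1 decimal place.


Step 1: V^2 = 290.7^2 = 84506.49
Step 2: q = 0.5 * 1.044 * 84506.49
Step 3: q = 44112.4 Pa

44112.4


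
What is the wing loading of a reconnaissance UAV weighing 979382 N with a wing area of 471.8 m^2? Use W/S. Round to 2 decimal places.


Step 1: Wing loading = W / S = 979382 / 471.8
Step 2: Wing loading = 2075.84 N/m^2

2075.84


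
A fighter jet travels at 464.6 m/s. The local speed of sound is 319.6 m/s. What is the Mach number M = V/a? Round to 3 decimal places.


Step 1: M = V / a = 464.6 / 319.6
Step 2: M = 1.454

1.454


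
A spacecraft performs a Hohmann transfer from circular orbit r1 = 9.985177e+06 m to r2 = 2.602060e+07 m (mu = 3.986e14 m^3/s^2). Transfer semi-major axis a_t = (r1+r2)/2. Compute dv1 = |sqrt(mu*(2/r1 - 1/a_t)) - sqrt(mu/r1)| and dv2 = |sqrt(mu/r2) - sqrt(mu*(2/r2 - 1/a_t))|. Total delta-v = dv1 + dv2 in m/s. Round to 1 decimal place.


Step 1: Transfer semi-major axis a_t = (9.985177e+06 + 2.602060e+07) / 2 = 1.800289e+07 m
Step 2: v1 (circular at r1) = sqrt(mu/r1) = 6318.16 m/s
Step 3: v_t1 = sqrt(mu*(2/r1 - 1/a_t)) = 7595.88 m/s
Step 4: dv1 = |7595.88 - 6318.16| = 1277.72 m/s
Step 5: v2 (circular at r2) = 3913.9 m/s, v_t2 = 2914.85 m/s
Step 6: dv2 = |3913.9 - 2914.85| = 999.05 m/s
Step 7: Total delta-v = 1277.72 + 999.05 = 2276.8 m/s

2276.8


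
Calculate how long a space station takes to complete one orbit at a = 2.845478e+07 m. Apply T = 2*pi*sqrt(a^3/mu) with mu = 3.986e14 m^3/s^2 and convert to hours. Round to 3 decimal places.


Step 1: a^3 / mu = 2.303911e+22 / 3.986e14 = 5.780008e+07
Step 2: sqrt(5.780008e+07) = 7602.6361 s
Step 3: T = 2*pi * 7602.6361 = 47768.77 s
Step 4: T in hours = 47768.77 / 3600 = 13.269 hours

13.269


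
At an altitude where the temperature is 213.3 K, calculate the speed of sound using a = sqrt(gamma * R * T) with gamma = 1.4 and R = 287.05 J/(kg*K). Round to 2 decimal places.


Step 1: gamma * R * T = 1.4 * 287.05 * 213.3 = 85718.871
Step 2: a = sqrt(85718.871) = 292.78 m/s

292.78


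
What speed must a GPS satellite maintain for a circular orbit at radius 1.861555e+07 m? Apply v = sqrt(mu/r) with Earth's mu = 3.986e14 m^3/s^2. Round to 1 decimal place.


Step 1: mu / r = 3.986e14 / 1.861555e+07 = 21412206.4618
Step 2: v = sqrt(21412206.4618) = 4627.3 m/s

4627.3


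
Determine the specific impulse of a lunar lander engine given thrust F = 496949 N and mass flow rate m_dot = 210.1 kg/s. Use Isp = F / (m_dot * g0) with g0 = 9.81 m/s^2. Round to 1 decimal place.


Step 1: m_dot * g0 = 210.1 * 9.81 = 2061.08
Step 2: Isp = 496949 / 2061.08 = 241.1 s

241.1


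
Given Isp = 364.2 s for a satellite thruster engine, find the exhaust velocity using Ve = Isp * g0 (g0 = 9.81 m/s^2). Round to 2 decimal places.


Step 1: Ve = Isp * g0 = 364.2 * 9.81
Step 2: Ve = 3572.80 m/s

3572.80


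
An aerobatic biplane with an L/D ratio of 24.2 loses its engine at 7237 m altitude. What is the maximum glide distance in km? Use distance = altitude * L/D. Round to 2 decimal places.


Step 1: Glide distance = altitude * L/D = 7237 * 24.2 = 175135.4 m
Step 2: Convert to km: 175135.4 / 1000 = 175.14 km

175.14


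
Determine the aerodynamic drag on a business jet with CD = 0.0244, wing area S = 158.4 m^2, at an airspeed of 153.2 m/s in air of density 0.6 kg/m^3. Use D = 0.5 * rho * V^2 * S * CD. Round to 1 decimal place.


Step 1: Dynamic pressure q = 0.5 * 0.6 * 153.2^2 = 7041.072 Pa
Step 2: Drag D = q * S * CD = 7041.072 * 158.4 * 0.0244
Step 3: D = 27213.5 N

27213.5


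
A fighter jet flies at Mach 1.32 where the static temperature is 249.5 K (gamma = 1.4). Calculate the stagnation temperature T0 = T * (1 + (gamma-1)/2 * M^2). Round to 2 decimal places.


Step 1: (gamma-1)/2 = 0.2
Step 2: M^2 = 1.7424
Step 3: 1 + 0.2 * 1.7424 = 1.34848
Step 4: T0 = 249.5 * 1.34848 = 336.45 K

336.45


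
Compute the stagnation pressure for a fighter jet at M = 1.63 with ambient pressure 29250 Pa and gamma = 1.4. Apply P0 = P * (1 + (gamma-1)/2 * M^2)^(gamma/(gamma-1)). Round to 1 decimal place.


Step 1: (gamma-1)/2 * M^2 = 0.2 * 2.6569 = 0.53138
Step 2: 1 + 0.53138 = 1.53138
Step 3: Exponent gamma/(gamma-1) = 3.5
Step 4: P0 = 29250 * 1.53138^3.5 = 129991.9 Pa

129991.9


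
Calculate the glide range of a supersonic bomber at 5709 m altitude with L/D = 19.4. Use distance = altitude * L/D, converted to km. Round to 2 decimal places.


Step 1: Glide distance = altitude * L/D = 5709 * 19.4 = 110754.6 m
Step 2: Convert to km: 110754.6 / 1000 = 110.75 km

110.75


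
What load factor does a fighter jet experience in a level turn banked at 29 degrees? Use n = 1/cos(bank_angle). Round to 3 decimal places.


Step 1: Convert 29 degrees to radians = 0.506145
Step 2: cos(29 deg) = 0.87462
Step 3: n = 1 / 0.87462 = 1.143

1.143


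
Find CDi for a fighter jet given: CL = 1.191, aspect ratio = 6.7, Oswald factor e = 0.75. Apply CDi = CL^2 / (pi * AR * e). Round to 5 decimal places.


Step 1: CL^2 = 1.191^2 = 1.418481
Step 2: pi * AR * e = 3.14159 * 6.7 * 0.75 = 15.786503
Step 3: CDi = 1.418481 / 15.786503 = 0.08985

0.08985


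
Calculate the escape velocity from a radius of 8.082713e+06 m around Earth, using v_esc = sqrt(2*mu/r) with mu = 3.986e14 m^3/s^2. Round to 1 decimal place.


Step 1: 2*mu/r = 2 * 3.986e14 / 8.082713e+06 = 98630249.5214
Step 2: v_esc = sqrt(98630249.5214) = 9931.3 m/s

9931.3


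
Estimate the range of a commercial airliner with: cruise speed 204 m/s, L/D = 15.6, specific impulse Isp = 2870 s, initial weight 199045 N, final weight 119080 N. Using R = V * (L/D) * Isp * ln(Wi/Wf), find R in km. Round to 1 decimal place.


Step 1: Coefficient = V * (L/D) * Isp = 204 * 15.6 * 2870 = 9133488.0 m
Step 2: Wi/Wf = 199045 / 119080 = 1.671523
Step 3: ln(1.671523) = 0.513735
Step 4: R = 9133488.0 * 0.513735 = 4692196.1 m = 4692.2 km

4692.2


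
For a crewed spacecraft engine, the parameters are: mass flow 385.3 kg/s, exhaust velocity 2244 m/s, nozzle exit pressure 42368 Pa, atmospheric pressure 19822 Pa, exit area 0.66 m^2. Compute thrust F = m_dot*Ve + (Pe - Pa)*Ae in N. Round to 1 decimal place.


Step 1: Momentum thrust = m_dot * Ve = 385.3 * 2244 = 864613.2 N
Step 2: Pressure thrust = (Pe - Pa) * Ae = (42368 - 19822) * 0.66 = 14880.36 N
Step 3: Total thrust F = 864613.2 + 14880.36 = 879493.6 N

879493.6


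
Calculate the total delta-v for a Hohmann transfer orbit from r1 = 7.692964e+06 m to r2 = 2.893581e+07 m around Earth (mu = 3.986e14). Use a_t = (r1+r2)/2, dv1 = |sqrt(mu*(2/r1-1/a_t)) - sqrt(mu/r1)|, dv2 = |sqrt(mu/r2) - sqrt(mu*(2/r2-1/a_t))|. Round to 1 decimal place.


Step 1: Transfer semi-major axis a_t = (7.692964e+06 + 2.893581e+07) / 2 = 1.831439e+07 m
Step 2: v1 (circular at r1) = sqrt(mu/r1) = 7198.16 m/s
Step 3: v_t1 = sqrt(mu*(2/r1 - 1/a_t)) = 9047.81 m/s
Step 4: dv1 = |9047.81 - 7198.16| = 1849.64 m/s
Step 5: v2 (circular at r2) = 3711.51 m/s, v_t2 = 2405.48 m/s
Step 6: dv2 = |3711.51 - 2405.48| = 1306.03 m/s
Step 7: Total delta-v = 1849.64 + 1306.03 = 3155.7 m/s

3155.7


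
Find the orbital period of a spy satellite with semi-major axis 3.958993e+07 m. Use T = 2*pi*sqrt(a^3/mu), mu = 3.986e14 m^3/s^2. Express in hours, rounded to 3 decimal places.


Step 1: a^3 / mu = 6.205177e+22 / 3.986e14 = 1.556743e+08
Step 2: sqrt(1.556743e+08) = 12476.9505 s
Step 3: T = 2*pi * 12476.9505 = 78394.99 s
Step 4: T in hours = 78394.99 / 3600 = 21.776 hours

21.776


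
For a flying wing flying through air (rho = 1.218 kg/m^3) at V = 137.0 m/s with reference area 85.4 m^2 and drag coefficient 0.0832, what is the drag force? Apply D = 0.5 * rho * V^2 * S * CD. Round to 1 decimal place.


Step 1: Dynamic pressure q = 0.5 * 1.218 * 137.0^2 = 11430.321 Pa
Step 2: Drag D = q * S * CD = 11430.321 * 85.4 * 0.0832
Step 3: D = 81215.6 N

81215.6


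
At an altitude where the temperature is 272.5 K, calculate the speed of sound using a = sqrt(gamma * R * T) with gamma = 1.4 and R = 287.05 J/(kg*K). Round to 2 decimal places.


Step 1: gamma * R * T = 1.4 * 287.05 * 272.5 = 109509.575
Step 2: a = sqrt(109509.575) = 330.92 m/s

330.92


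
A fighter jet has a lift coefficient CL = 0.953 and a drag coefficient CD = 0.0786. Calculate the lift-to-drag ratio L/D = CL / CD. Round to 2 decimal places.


Step 1: L/D = CL / CD = 0.953 / 0.0786
Step 2: L/D = 12.12

12.12


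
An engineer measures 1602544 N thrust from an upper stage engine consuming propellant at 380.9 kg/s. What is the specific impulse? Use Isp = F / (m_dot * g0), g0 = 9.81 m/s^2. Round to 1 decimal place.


Step 1: m_dot * g0 = 380.9 * 9.81 = 3736.63
Step 2: Isp = 1602544 / 3736.63 = 428.9 s

428.9


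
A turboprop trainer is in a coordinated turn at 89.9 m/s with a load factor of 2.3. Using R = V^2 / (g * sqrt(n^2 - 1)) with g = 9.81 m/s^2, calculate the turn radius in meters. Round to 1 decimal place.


Step 1: V^2 = 89.9^2 = 8082.01
Step 2: n^2 - 1 = 2.3^2 - 1 = 4.29
Step 3: sqrt(4.29) = 2.071232
Step 4: R = 8082.01 / (9.81 * 2.071232) = 397.8 m

397.8


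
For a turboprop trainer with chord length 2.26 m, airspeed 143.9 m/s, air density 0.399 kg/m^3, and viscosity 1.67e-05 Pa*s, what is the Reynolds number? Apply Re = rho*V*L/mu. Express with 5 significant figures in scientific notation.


Step 1: Numerator = rho * V * L = 0.399 * 143.9 * 2.26 = 129.760386
Step 2: Re = 129.760386 / 1.67e-05
Step 3: Re = 7.7701e+06

7.7701e+06


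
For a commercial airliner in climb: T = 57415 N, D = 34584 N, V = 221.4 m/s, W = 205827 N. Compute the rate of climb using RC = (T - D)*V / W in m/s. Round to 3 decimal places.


Step 1: Excess thrust = T - D = 57415 - 34584 = 22831 N
Step 2: Excess power = 22831 * 221.4 = 5054783.4 W
Step 3: RC = 5054783.4 / 205827 = 24.558 m/s

24.558


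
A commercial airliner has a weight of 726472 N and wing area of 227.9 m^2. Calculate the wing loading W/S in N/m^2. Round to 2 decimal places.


Step 1: Wing loading = W / S = 726472 / 227.9
Step 2: Wing loading = 3187.68 N/m^2

3187.68


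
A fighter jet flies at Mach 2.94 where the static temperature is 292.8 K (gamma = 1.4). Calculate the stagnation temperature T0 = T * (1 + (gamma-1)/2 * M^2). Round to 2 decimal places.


Step 1: (gamma-1)/2 = 0.2
Step 2: M^2 = 8.6436
Step 3: 1 + 0.2 * 8.6436 = 2.72872
Step 4: T0 = 292.8 * 2.72872 = 798.97 K

798.97


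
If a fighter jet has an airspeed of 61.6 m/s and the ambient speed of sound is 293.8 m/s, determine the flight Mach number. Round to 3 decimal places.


Step 1: M = V / a = 61.6 / 293.8
Step 2: M = 0.210

0.210


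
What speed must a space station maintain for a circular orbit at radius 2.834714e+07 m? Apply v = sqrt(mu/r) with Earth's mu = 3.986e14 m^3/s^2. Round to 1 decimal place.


Step 1: mu / r = 3.986e14 / 2.834714e+07 = 14061383.2648
Step 2: v = sqrt(14061383.2648) = 3749.9 m/s

3749.9


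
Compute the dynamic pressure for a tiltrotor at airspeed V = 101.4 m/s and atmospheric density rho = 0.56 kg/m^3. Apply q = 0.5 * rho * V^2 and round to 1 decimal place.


Step 1: V^2 = 101.4^2 = 10281.96
Step 2: q = 0.5 * 0.56 * 10281.96
Step 3: q = 2878.9 Pa

2878.9


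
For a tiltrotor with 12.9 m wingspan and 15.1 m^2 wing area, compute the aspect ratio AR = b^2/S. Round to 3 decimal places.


Step 1: b^2 = 12.9^2 = 166.41
Step 2: AR = 166.41 / 15.1 = 11.021

11.021


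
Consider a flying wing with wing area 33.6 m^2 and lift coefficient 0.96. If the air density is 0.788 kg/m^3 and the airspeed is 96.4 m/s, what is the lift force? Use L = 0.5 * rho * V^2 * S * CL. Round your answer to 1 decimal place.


Step 1: Calculate dynamic pressure q = 0.5 * 0.788 * 96.4^2 = 0.5 * 0.788 * 9292.96 = 3661.4262 Pa
Step 2: Multiply by wing area and lift coefficient: L = 3661.4262 * 33.6 * 0.96
Step 3: L = 123023.9217 * 0.96 = 118103.0 N

118103.0


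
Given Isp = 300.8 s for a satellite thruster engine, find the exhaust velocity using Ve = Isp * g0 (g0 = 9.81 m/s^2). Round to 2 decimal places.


Step 1: Ve = Isp * g0 = 300.8 * 9.81
Step 2: Ve = 2950.85 m/s

2950.85


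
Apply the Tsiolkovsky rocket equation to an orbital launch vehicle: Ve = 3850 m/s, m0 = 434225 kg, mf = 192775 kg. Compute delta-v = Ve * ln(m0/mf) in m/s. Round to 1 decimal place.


Step 1: Mass ratio m0/mf = 434225 / 192775 = 2.252496
Step 2: ln(2.252496) = 0.812039
Step 3: delta-v = 3850 * 0.812039 = 3126.4 m/s

3126.4


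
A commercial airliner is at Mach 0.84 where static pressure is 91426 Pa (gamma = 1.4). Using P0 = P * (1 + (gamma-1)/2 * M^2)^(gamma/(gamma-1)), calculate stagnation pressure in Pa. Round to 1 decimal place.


Step 1: (gamma-1)/2 * M^2 = 0.2 * 0.7056 = 0.14112
Step 2: 1 + 0.14112 = 1.14112
Step 3: Exponent gamma/(gamma-1) = 3.5
Step 4: P0 = 91426 * 1.14112^3.5 = 145120.7 Pa

145120.7


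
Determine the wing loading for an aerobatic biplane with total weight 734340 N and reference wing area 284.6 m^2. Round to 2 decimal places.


Step 1: Wing loading = W / S = 734340 / 284.6
Step 2: Wing loading = 2580.25 N/m^2

2580.25


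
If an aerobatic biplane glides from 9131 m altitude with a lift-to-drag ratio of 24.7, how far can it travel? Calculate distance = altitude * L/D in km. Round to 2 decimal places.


Step 1: Glide distance = altitude * L/D = 9131 * 24.7 = 225535.7 m
Step 2: Convert to km: 225535.7 / 1000 = 225.54 km

225.54


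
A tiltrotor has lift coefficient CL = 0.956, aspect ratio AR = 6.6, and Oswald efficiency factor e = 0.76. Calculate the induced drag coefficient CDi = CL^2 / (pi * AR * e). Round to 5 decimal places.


Step 1: CL^2 = 0.956^2 = 0.913936
Step 2: pi * AR * e = 3.14159 * 6.6 * 0.76 = 15.758229
Step 3: CDi = 0.913936 / 15.758229 = 0.05800

0.05800


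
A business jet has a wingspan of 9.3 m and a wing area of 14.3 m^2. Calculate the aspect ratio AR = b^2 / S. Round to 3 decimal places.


Step 1: b^2 = 9.3^2 = 86.49
Step 2: AR = 86.49 / 14.3 = 6.048

6.048


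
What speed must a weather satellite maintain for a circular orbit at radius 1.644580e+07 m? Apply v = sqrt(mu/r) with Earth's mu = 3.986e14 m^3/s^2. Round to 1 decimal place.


Step 1: mu / r = 3.986e14 / 1.644580e+07 = 24237191.2586
Step 2: v = sqrt(24237191.2586) = 4923.1 m/s

4923.1


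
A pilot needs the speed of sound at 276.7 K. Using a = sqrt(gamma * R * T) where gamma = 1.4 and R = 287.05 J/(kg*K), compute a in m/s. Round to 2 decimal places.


Step 1: gamma * R * T = 1.4 * 287.05 * 276.7 = 111197.429
Step 2: a = sqrt(111197.429) = 333.46 m/s

333.46


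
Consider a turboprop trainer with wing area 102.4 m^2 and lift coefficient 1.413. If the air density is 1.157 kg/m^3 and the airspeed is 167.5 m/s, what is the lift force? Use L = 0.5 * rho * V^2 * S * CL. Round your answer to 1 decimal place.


Step 1: Calculate dynamic pressure q = 0.5 * 1.157 * 167.5^2 = 0.5 * 1.157 * 28056.25 = 16230.5406 Pa
Step 2: Multiply by wing area and lift coefficient: L = 16230.5406 * 102.4 * 1.413
Step 3: L = 1662007.36 * 1.413 = 2348416.4 N

2348416.4


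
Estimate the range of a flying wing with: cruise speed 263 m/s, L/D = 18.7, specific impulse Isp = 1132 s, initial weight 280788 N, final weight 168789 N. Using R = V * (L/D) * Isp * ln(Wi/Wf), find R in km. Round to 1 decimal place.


Step 1: Coefficient = V * (L/D) * Isp = 263 * 18.7 * 1132 = 5567289.2 m
Step 2: Wi/Wf = 280788 / 168789 = 1.663544
Step 3: ln(1.663544) = 0.508951
Step 4: R = 5567289.2 * 0.508951 = 2833474.7 m = 2833.5 km

2833.5


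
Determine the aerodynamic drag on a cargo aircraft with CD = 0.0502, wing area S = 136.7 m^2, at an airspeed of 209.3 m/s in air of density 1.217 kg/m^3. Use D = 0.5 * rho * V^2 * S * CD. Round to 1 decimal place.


Step 1: Dynamic pressure q = 0.5 * 1.217 * 209.3^2 = 26656.2492 Pa
Step 2: Drag D = q * S * CD = 26656.2492 * 136.7 * 0.0502
Step 3: D = 182924.2 N

182924.2


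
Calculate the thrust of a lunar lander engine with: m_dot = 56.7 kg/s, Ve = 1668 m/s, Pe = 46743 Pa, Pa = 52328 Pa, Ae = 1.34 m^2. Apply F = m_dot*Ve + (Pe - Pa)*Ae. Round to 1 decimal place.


Step 1: Momentum thrust = m_dot * Ve = 56.7 * 1668 = 94575.6 N
Step 2: Pressure thrust = (Pe - Pa) * Ae = (46743 - 52328) * 1.34 = -7483.90 N
Step 3: Total thrust F = 94575.6 + -7483.90 = 87091.7 N

87091.7


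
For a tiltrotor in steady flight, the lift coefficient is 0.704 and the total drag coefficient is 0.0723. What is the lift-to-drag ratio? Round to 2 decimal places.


Step 1: L/D = CL / CD = 0.704 / 0.0723
Step 2: L/D = 9.74

9.74


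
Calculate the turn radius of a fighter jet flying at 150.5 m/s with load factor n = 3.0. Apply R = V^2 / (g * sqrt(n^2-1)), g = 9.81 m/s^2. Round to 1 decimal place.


Step 1: V^2 = 150.5^2 = 22650.25
Step 2: n^2 - 1 = 3.0^2 - 1 = 8.0
Step 3: sqrt(8.0) = 2.828427
Step 4: R = 22650.25 / (9.81 * 2.828427) = 816.3 m

816.3


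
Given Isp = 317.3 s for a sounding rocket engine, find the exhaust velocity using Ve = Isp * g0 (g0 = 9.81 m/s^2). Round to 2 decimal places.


Step 1: Ve = Isp * g0 = 317.3 * 9.81
Step 2: Ve = 3112.71 m/s

3112.71


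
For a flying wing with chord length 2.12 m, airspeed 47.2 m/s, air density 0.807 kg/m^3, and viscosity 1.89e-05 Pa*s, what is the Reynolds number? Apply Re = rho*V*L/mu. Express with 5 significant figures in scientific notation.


Step 1: Numerator = rho * V * L = 0.807 * 47.2 * 2.12 = 80.751648
Step 2: Re = 80.751648 / 1.89e-05
Step 3: Re = 4.2726e+06

4.2726e+06


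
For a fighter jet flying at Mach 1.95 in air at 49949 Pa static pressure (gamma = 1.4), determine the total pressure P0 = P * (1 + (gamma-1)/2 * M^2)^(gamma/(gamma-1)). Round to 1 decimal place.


Step 1: (gamma-1)/2 * M^2 = 0.2 * 3.8025 = 0.7605
Step 2: 1 + 0.7605 = 1.7605
Step 3: Exponent gamma/(gamma-1) = 3.5
Step 4: P0 = 49949 * 1.7605^3.5 = 361620.4 Pa

361620.4


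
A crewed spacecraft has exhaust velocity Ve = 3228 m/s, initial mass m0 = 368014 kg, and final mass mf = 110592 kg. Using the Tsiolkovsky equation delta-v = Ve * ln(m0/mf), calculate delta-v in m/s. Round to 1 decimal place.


Step 1: Mass ratio m0/mf = 368014 / 110592 = 3.327673
Step 2: ln(3.327673) = 1.202273
Step 3: delta-v = 3228 * 1.202273 = 3880.9 m/s

3880.9


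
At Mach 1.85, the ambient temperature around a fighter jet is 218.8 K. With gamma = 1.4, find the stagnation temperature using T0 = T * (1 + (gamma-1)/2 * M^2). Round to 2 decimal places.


Step 1: (gamma-1)/2 = 0.2
Step 2: M^2 = 3.4225
Step 3: 1 + 0.2 * 3.4225 = 1.6845
Step 4: T0 = 218.8 * 1.6845 = 368.57 K

368.57


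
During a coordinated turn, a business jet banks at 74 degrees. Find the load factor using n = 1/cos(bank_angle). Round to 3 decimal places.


Step 1: Convert 74 degrees to radians = 1.291544
Step 2: cos(74 deg) = 0.275637
Step 3: n = 1 / 0.275637 = 3.628

3.628


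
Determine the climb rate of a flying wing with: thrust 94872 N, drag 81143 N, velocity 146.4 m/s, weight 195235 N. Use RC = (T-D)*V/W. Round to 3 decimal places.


Step 1: Excess thrust = T - D = 94872 - 81143 = 13729 N
Step 2: Excess power = 13729 * 146.4 = 2009925.6 W
Step 3: RC = 2009925.6 / 195235 = 10.295 m/s

10.295


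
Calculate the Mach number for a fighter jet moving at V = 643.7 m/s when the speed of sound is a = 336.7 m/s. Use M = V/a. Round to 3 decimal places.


Step 1: M = V / a = 643.7 / 336.7
Step 2: M = 1.912

1.912


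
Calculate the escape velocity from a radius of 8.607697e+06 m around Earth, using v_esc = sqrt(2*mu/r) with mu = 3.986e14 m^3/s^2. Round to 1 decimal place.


Step 1: 2*mu/r = 2 * 3.986e14 / 8.607697e+06 = 92614784.1868
Step 2: v_esc = sqrt(92614784.1868) = 9623.7 m/s

9623.7


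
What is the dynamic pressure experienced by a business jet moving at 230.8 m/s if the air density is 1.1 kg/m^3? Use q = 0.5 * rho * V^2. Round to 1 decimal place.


Step 1: V^2 = 230.8^2 = 53268.64
Step 2: q = 0.5 * 1.1 * 53268.64
Step 3: q = 29297.8 Pa

29297.8


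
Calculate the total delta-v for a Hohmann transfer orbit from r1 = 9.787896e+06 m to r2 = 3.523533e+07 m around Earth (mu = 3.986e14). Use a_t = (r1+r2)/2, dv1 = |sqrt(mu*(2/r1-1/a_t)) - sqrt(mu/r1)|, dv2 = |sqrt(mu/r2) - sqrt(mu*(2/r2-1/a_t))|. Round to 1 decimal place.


Step 1: Transfer semi-major axis a_t = (9.787896e+06 + 3.523533e+07) / 2 = 2.251161e+07 m
Step 2: v1 (circular at r1) = sqrt(mu/r1) = 6381.52 m/s
Step 3: v_t1 = sqrt(mu*(2/r1 - 1/a_t)) = 7983.8 m/s
Step 4: dv1 = |7983.8 - 6381.52| = 1602.29 m/s
Step 5: v2 (circular at r2) = 3363.41 m/s, v_t2 = 2217.79 m/s
Step 6: dv2 = |3363.41 - 2217.79| = 1145.62 m/s
Step 7: Total delta-v = 1602.29 + 1145.62 = 2747.9 m/s

2747.9


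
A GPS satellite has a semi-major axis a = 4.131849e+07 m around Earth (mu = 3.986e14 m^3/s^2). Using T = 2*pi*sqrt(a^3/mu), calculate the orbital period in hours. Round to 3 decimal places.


Step 1: a^3 / mu = 7.053965e+22 / 3.986e14 = 1.769685e+08
Step 2: sqrt(1.769685e+08) = 13302.9517 s
Step 3: T = 2*pi * 13302.9517 = 83584.91 s
Step 4: T in hours = 83584.91 / 3600 = 23.218 hours

23.218


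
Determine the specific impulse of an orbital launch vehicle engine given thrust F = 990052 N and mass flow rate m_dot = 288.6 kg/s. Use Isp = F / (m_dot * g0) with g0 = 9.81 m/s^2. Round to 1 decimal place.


Step 1: m_dot * g0 = 288.6 * 9.81 = 2831.17
Step 2: Isp = 990052 / 2831.17 = 349.7 s

349.7


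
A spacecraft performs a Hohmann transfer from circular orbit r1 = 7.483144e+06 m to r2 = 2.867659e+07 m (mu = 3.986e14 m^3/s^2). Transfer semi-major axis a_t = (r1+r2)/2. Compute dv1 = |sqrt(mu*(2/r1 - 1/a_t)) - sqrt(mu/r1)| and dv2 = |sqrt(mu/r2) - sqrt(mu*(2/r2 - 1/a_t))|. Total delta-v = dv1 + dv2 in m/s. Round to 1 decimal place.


Step 1: Transfer semi-major axis a_t = (7.483144e+06 + 2.867659e+07) / 2 = 1.807987e+07 m
Step 2: v1 (circular at r1) = sqrt(mu/r1) = 7298.38 m/s
Step 3: v_t1 = sqrt(mu*(2/r1 - 1/a_t)) = 9191.63 m/s
Step 4: dv1 = |9191.63 - 7298.38| = 1893.25 m/s
Step 5: v2 (circular at r2) = 3728.25 m/s, v_t2 = 2398.55 m/s
Step 6: dv2 = |3728.25 - 2398.55| = 1329.7 m/s
Step 7: Total delta-v = 1893.25 + 1329.7 = 3222.9 m/s

3222.9


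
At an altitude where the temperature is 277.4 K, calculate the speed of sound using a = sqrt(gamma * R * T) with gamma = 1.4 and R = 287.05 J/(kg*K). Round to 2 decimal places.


Step 1: gamma * R * T = 1.4 * 287.05 * 277.4 = 111478.738
Step 2: a = sqrt(111478.738) = 333.88 m/s

333.88


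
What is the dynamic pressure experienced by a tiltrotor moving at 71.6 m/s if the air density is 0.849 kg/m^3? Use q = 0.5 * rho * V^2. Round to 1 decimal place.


Step 1: V^2 = 71.6^2 = 5126.56
Step 2: q = 0.5 * 0.849 * 5126.56
Step 3: q = 2176.2 Pa

2176.2


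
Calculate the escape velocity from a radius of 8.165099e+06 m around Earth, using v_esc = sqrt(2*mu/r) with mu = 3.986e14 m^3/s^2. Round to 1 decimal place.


Step 1: 2*mu/r = 2 * 3.986e14 / 8.165099e+06 = 97635068.4787
Step 2: v_esc = sqrt(97635068.4787) = 9881.0 m/s

9881.0


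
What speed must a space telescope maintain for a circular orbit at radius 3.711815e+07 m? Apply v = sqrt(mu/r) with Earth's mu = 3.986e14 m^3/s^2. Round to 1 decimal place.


Step 1: mu / r = 3.986e14 / 3.711815e+07 = 10738681.75
Step 2: v = sqrt(10738681.75) = 3277.0 m/s

3277.0


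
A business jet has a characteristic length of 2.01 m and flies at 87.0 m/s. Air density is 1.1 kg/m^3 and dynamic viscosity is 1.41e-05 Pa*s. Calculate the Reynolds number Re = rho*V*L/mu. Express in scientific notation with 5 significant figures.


Step 1: Numerator = rho * V * L = 1.1 * 87.0 * 2.01 = 192.357
Step 2: Re = 192.357 / 1.41e-05
Step 3: Re = 1.3642e+07

1.3642e+07


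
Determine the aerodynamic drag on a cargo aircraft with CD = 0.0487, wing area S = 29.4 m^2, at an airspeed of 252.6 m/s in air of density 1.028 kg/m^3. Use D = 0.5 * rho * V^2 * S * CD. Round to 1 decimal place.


Step 1: Dynamic pressure q = 0.5 * 1.028 * 252.6^2 = 32796.6746 Pa
Step 2: Drag D = q * S * CD = 32796.6746 * 29.4 * 0.0487
Step 3: D = 46957.6 N

46957.6


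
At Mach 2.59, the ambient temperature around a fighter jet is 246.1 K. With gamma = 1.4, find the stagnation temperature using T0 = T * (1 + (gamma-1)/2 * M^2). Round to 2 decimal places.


Step 1: (gamma-1)/2 = 0.2
Step 2: M^2 = 6.7081
Step 3: 1 + 0.2 * 6.7081 = 2.34162
Step 4: T0 = 246.1 * 2.34162 = 576.27 K

576.27


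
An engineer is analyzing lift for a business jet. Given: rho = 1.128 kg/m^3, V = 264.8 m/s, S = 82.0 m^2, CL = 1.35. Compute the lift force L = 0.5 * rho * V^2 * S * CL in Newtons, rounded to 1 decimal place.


Step 1: Calculate dynamic pressure q = 0.5 * 1.128 * 264.8^2 = 0.5 * 1.128 * 70119.04 = 39547.1386 Pa
Step 2: Multiply by wing area and lift coefficient: L = 39547.1386 * 82.0 * 1.35
Step 3: L = 3242865.3619 * 1.35 = 4377868.2 N

4377868.2


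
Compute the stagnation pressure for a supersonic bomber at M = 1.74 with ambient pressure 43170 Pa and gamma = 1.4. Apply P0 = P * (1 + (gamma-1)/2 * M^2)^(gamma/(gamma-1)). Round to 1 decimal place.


Step 1: (gamma-1)/2 * M^2 = 0.2 * 3.0276 = 0.60552
Step 2: 1 + 0.60552 = 1.60552
Step 3: Exponent gamma/(gamma-1) = 3.5
Step 4: P0 = 43170 * 1.60552^3.5 = 226379.5 Pa

226379.5


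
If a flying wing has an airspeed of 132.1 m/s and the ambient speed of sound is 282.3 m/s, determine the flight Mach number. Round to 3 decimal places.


Step 1: M = V / a = 132.1 / 282.3
Step 2: M = 0.468

0.468


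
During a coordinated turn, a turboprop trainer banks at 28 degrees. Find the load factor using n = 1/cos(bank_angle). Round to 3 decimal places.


Step 1: Convert 28 degrees to radians = 0.488692
Step 2: cos(28 deg) = 0.882948
Step 3: n = 1 / 0.882948 = 1.133

1.133


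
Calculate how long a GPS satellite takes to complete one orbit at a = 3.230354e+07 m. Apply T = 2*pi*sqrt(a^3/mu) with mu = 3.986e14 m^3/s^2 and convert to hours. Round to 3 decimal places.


Step 1: a^3 / mu = 3.370935e+22 / 3.986e14 = 8.456936e+07
Step 2: sqrt(8.456936e+07) = 9196.1602 s
Step 3: T = 2*pi * 9196.1602 = 57781.18 s
Step 4: T in hours = 57781.18 / 3600 = 16.050 hours

16.050


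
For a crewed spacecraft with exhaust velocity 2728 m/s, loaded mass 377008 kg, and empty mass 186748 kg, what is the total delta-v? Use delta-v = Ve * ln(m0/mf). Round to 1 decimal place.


Step 1: Mass ratio m0/mf = 377008 / 186748 = 2.018806
Step 2: ln(2.018806) = 0.702506
Step 3: delta-v = 2728 * 0.702506 = 1916.4 m/s

1916.4


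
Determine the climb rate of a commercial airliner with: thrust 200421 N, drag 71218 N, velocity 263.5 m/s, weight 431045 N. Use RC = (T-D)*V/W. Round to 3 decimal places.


Step 1: Excess thrust = T - D = 200421 - 71218 = 129203 N
Step 2: Excess power = 129203 * 263.5 = 34044990.5 W
Step 3: RC = 34044990.5 / 431045 = 78.982 m/s

78.982


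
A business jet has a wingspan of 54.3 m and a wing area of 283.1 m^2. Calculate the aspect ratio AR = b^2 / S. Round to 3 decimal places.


Step 1: b^2 = 54.3^2 = 2948.49
Step 2: AR = 2948.49 / 283.1 = 10.415

10.415


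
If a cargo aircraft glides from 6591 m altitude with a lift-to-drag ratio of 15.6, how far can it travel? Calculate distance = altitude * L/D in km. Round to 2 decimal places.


Step 1: Glide distance = altitude * L/D = 6591 * 15.6 = 102819.6 m
Step 2: Convert to km: 102819.6 / 1000 = 102.82 km

102.82


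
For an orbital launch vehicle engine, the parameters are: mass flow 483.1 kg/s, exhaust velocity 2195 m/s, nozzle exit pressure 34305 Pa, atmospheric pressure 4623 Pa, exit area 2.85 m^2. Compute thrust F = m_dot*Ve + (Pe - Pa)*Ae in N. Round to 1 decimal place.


Step 1: Momentum thrust = m_dot * Ve = 483.1 * 2195 = 1060404.5 N
Step 2: Pressure thrust = (Pe - Pa) * Ae = (34305 - 4623) * 2.85 = 84593.70 N
Step 3: Total thrust F = 1060404.5 + 84593.70 = 1144998.2 N

1144998.2


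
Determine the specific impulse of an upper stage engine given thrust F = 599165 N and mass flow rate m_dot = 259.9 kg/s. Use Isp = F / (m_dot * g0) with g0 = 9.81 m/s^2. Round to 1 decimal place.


Step 1: m_dot * g0 = 259.9 * 9.81 = 2549.62
Step 2: Isp = 599165 / 2549.62 = 235.0 s

235.0


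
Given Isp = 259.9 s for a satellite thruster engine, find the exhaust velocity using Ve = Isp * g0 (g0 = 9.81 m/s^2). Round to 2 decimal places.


Step 1: Ve = Isp * g0 = 259.9 * 9.81
Step 2: Ve = 2549.62 m/s

2549.62


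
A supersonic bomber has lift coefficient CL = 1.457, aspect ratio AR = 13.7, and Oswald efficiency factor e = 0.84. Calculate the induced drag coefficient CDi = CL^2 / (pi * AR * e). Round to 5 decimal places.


Step 1: CL^2 = 1.457^2 = 2.122849
Step 2: pi * AR * e = 3.14159 * 13.7 * 0.84 = 36.153448
Step 3: CDi = 2.122849 / 36.153448 = 0.05872

0.05872


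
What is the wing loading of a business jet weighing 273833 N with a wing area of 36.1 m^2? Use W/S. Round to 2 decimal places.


Step 1: Wing loading = W / S = 273833 / 36.1
Step 2: Wing loading = 7585.40 N/m^2

7585.40


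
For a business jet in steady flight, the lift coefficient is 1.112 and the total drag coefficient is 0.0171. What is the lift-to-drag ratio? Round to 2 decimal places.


Step 1: L/D = CL / CD = 1.112 / 0.0171
Step 2: L/D = 65.03

65.03


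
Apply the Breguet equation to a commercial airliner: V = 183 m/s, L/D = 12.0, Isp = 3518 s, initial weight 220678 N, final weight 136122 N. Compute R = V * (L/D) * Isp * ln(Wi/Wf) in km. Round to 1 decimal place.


Step 1: Coefficient = V * (L/D) * Isp = 183 * 12.0 * 3518 = 7725528.0 m
Step 2: Wi/Wf = 220678 / 136122 = 1.621178
Step 3: ln(1.621178) = 0.483153
Step 4: R = 7725528.0 * 0.483153 = 3732612.7 m = 3732.6 km

3732.6


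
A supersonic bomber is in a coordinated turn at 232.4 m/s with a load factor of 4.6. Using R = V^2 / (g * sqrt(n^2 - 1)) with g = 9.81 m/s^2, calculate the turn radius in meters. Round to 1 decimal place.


Step 1: V^2 = 232.4^2 = 54009.76
Step 2: n^2 - 1 = 4.6^2 - 1 = 20.16
Step 3: sqrt(20.16) = 4.489989
Step 4: R = 54009.76 / (9.81 * 4.489989) = 1226.2 m

1226.2


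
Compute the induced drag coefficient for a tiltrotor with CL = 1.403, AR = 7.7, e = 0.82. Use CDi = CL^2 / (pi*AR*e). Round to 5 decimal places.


Step 1: CL^2 = 1.403^2 = 1.968409
Step 2: pi * AR * e = 3.14159 * 7.7 * 0.82 = 19.836016
Step 3: CDi = 1.968409 / 19.836016 = 0.09923

0.09923


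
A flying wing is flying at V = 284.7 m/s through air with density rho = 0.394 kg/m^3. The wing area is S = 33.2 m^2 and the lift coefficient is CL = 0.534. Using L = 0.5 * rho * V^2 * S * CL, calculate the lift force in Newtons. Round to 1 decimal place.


Step 1: Calculate dynamic pressure q = 0.5 * 0.394 * 284.7^2 = 0.5 * 0.394 * 81054.09 = 15967.6557 Pa
Step 2: Multiply by wing area and lift coefficient: L = 15967.6557 * 33.2 * 0.534
Step 3: L = 530126.1702 * 0.534 = 283087.4 N

283087.4


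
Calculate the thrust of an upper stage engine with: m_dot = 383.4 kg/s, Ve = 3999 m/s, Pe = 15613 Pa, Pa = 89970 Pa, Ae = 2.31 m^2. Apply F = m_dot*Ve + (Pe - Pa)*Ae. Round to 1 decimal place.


Step 1: Momentum thrust = m_dot * Ve = 383.4 * 3999 = 1533216.6 N
Step 2: Pressure thrust = (Pe - Pa) * Ae = (15613 - 89970) * 2.31 = -171764.67 N
Step 3: Total thrust F = 1533216.6 + -171764.67 = 1361451.9 N

1361451.9


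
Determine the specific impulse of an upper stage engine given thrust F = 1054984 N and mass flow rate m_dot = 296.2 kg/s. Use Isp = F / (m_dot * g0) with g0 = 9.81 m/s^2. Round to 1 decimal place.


Step 1: m_dot * g0 = 296.2 * 9.81 = 2905.72
Step 2: Isp = 1054984 / 2905.72 = 363.1 s

363.1


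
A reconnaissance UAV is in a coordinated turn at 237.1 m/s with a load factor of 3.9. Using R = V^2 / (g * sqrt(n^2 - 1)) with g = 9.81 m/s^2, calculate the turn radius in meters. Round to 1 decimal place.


Step 1: V^2 = 237.1^2 = 56216.41
Step 2: n^2 - 1 = 3.9^2 - 1 = 14.21
Step 3: sqrt(14.21) = 3.769615
Step 4: R = 56216.41 / (9.81 * 3.769615) = 1520.2 m

1520.2


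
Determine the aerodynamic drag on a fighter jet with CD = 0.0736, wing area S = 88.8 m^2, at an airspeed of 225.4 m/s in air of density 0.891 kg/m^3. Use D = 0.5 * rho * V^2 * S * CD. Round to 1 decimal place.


Step 1: Dynamic pressure q = 0.5 * 0.891 * 225.4^2 = 22633.6988 Pa
Step 2: Drag D = q * S * CD = 22633.6988 * 88.8 * 0.0736
Step 3: D = 147926.6 N

147926.6


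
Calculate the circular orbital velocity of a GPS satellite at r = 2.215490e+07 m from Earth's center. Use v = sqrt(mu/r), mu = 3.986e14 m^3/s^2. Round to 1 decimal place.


Step 1: mu / r = 3.986e14 / 2.215490e+07 = 17991505.2652
Step 2: v = sqrt(17991505.2652) = 4241.6 m/s

4241.6


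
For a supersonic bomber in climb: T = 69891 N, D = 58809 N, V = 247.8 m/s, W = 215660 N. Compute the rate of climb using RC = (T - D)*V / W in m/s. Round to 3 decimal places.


Step 1: Excess thrust = T - D = 69891 - 58809 = 11082 N
Step 2: Excess power = 11082 * 247.8 = 2746119.6 W
Step 3: RC = 2746119.6 / 215660 = 12.734 m/s

12.734


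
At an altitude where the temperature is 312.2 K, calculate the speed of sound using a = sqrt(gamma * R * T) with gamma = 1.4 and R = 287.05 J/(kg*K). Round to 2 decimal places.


Step 1: gamma * R * T = 1.4 * 287.05 * 312.2 = 125463.814
Step 2: a = sqrt(125463.814) = 354.21 m/s

354.21


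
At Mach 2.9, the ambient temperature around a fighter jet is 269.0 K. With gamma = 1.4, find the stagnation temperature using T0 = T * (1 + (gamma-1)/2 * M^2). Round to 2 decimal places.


Step 1: (gamma-1)/2 = 0.2
Step 2: M^2 = 8.41
Step 3: 1 + 0.2 * 8.41 = 2.682
Step 4: T0 = 269.0 * 2.682 = 721.46 K

721.46


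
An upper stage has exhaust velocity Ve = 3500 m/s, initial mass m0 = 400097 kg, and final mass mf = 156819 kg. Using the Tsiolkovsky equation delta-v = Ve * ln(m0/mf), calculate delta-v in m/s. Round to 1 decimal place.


Step 1: Mass ratio m0/mf = 400097 / 156819 = 2.55133
Step 2: ln(2.55133) = 0.936615
Step 3: delta-v = 3500 * 0.936615 = 3278.2 m/s

3278.2


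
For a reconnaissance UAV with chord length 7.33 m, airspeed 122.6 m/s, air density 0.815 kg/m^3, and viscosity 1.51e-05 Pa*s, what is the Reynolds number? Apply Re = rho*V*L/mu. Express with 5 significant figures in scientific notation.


Step 1: Numerator = rho * V * L = 0.815 * 122.6 * 7.33 = 732.40627
Step 2: Re = 732.40627 / 1.51e-05
Step 3: Re = 4.8504e+07

4.8504e+07


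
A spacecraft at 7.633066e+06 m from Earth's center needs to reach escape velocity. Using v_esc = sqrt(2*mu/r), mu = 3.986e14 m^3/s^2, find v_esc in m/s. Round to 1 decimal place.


Step 1: 2*mu/r = 2 * 3.986e14 / 7.633066e+06 = 104440338.9149
Step 2: v_esc = sqrt(104440338.9149) = 10219.6 m/s

10219.6


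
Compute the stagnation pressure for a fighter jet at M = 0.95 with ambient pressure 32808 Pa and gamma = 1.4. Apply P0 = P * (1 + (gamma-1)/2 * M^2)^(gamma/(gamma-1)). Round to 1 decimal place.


Step 1: (gamma-1)/2 * M^2 = 0.2 * 0.9025 = 0.1805
Step 2: 1 + 0.1805 = 1.1805
Step 3: Exponent gamma/(gamma-1) = 3.5
Step 4: P0 = 32808 * 1.1805^3.5 = 58642.3 Pa

58642.3


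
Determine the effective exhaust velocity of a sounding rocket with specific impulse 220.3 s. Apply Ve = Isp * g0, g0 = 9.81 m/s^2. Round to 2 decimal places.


Step 1: Ve = Isp * g0 = 220.3 * 9.81
Step 2: Ve = 2161.14 m/s

2161.14


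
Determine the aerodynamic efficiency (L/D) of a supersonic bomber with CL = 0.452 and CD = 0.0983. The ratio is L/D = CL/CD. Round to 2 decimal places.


Step 1: L/D = CL / CD = 0.452 / 0.0983
Step 2: L/D = 4.60

4.60


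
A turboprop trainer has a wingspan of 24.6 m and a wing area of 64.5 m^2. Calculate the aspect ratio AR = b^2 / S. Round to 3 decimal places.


Step 1: b^2 = 24.6^2 = 605.16
Step 2: AR = 605.16 / 64.5 = 9.382

9.382


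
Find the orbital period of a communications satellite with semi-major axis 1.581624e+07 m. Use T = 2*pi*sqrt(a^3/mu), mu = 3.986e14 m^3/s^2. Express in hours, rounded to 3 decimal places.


Step 1: a^3 / mu = 3.956487e+21 / 3.986e14 = 9.925958e+06
Step 2: sqrt(9.925958e+06) = 3150.5489 s
Step 3: T = 2*pi * 3150.5489 = 19795.48 s
Step 4: T in hours = 19795.48 / 3600 = 5.499 hours

5.499


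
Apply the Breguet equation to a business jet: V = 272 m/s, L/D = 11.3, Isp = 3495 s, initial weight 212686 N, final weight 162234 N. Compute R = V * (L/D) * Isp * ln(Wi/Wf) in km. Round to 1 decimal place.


Step 1: Coefficient = V * (L/D) * Isp = 272 * 11.3 * 3495 = 10742232.0 m
Step 2: Wi/Wf = 212686 / 162234 = 1.310983
Step 3: ln(1.310983) = 0.270777
Step 4: R = 10742232.0 * 0.270777 = 2908751.1 m = 2908.8 km

2908.8
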